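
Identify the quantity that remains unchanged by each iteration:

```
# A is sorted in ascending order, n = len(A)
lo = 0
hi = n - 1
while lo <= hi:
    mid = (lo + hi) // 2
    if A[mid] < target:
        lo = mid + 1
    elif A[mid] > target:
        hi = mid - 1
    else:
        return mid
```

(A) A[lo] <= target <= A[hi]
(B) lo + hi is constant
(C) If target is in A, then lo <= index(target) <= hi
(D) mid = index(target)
C

A loop invariant must hold before the first iteration and be re-established by every execution of the body.

(C) If target is in A, then lo <= index(target) <= hi: Before the loop [lo, hi] = [0, n-1] covers every index. When A[mid] < target, sortedness puts target strictly to the right of mid, so setting lo = mid + 1 keeps index(target) in [lo, hi]; symmetrically for hi = mid - 1. Hence 'if target is in A then lo <= index(target) <= hi' holds after every iteration, and when lo > hi it proves target is absent.

The other options fail:
(A) A[lo] <= target <= A[hi]: fails when target is not in A (e.g. target < A[0] already violates it before the loop), so it is not maintained in general.
(B) lo + hi is constant: each iteration moves exactly one of lo, hi, so lo + hi changes (e.g. 0 + (n-1) becomes (mid+1) + (n-1)).
(D) mid = index(target): mid is just the current probe; it equals index(target) only on the iteration that returns.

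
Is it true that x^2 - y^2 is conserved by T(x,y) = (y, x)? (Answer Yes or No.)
No

Substitute T(x,y) = (y, x) into the expression and compare with the original.

Original: x^2 - y^2
After applying T: (y)^2 - (x)^2 = -x^2 + y^2

This differs from the original x^2 - y^2 (difference: -2x^2 + 2y^2), so the expression is NOT invariant.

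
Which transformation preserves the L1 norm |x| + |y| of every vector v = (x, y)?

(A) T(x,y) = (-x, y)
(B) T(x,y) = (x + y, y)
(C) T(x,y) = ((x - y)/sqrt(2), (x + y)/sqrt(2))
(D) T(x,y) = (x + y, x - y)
A

A transformation preserves a norm if ||T(v)|| = ||v|| for every v; a single vector where the norm changes rules an option out.

(A) T(x,y) = (-x, y): preserves the norm -- it only permutes the coordinates and/or flips signs, which leaves |x| + |y| unchanged.
(B) T(x,y) = (x + y, y): v = (0, 1) has norm |0| + |1| = 1, but T(v) = (1, 1) has norm 2 -- not preserved.
(C) T(x,y) = ((x - y)/sqrt(2), (x + y)/sqrt(2)): v = (1, 0) has norm |1| + |0| = 1, but T(v) = (sqrt(2)/2, sqrt(2)/2) has norm sqrt(2) -- not preserved.
(D) T(x,y) = (x + y, x - y): v = (1, 0) has norm |1| + |0| = 1, but T(v) = (1, 1) has norm 2 -- not preserved.

Therefore the answer is (A).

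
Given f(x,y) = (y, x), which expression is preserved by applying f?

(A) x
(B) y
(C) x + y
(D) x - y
C

For f(x,y) = (y, x):
After applying f: x' = y, y' = x. So x' + y' = y + x = x + y.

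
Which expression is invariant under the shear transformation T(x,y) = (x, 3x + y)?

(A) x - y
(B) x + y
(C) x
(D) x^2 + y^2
C

Under the shear T(x,y) = (x, 3x + y):
Substitute the transformed coordinates into each option and compare with the original:
(A) x - y  ->  (x) - (3x + y) = -2x - y   [differs from x - y: not invariant]
(B) x + y  ->  (x) + (3x + y) = 4x + y   [differs from x + y: not invariant]
(C) x  ->  (x) = x   [equals x: invariant]
(D) x^2 + y^2  ->  (x)^2 + (3x + y)^2 = 10x^2 + 6xy + y^2   [differs from x^2 + y^2: not invariant]

Only option (C), x, is unchanged by the transformation.
A vertical shear moves points parallel to the y-axis, so the x-coordinate (and any function of x alone) is unchanged.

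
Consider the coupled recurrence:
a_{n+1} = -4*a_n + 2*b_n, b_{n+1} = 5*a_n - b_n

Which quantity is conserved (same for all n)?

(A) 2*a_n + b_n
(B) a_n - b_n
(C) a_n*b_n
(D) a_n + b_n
D

Replace a_n by a_{n+1} = -4*a_n + 2*b_n and b_n by b_{n+1} = 5*a_n - b_n in each option and simplify:
(A) 2*a_n + b_n  ->  2*(-4*a_n + 2*b_n) + (5*a_n - b_n) = -3*a_n + 3*b_n   [not conserved]
(B) a_n - b_n  ->  (-4*a_n + 2*b_n) - (5*a_n - b_n) = -9*a_n + 3*b_n   [not conserved]
(C) a_n*b_n  ->  (-4*a_n + 2*b_n)*(5*a_n - b_n) = -20*a_n^2 + 14*a_n*b_n - 2*b_n^2   [not conserved]
(D) a_n + b_n  ->  (-4*a_n + 2*b_n) + (5*a_n - b_n) = a_n + b_n   [conserved]

Only (D) a_n + b_n returns to itself after one step, so it is the conserved quantity.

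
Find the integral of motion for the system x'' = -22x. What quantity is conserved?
E = (x')^2 + 22x^2

Multiply the equation by x':
x' * x'' = -22x * x'
The left side is d/dt[(x')^2/2] and the right side is d/dt[-22x^2/2], so
d/dt[(x')^2/2 + 22x^2/2] = 0, i.e. (x')^2/2 + 22x^2/2 = constant.
Multiplying by 2, the integral of motion is E = (x')^2 + 22x^2.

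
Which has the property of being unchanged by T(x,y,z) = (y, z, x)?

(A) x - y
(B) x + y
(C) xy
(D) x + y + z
D

Apply T(x,y,z) = (y, z, x) to each option, i.e. replace (x, y, z) by the transformed coordinates.
Substitute the transformed coordinates into each option and compare with the original:
(A) x - y  ->  (y) - (z) = y - z   [differs from x - y: not invariant]
(B) x + y  ->  (y) + (z) = y + z   [differs from x + y: not invariant]
(C) xy  ->  (y)(z) = yz   [differs from xy: not invariant]
(D) x + y + z  ->  (y) + (z) + (x) = x + y + z   [equals x + y + z: invariant]

Only option (D), x + y + z, is unchanged by the transformation.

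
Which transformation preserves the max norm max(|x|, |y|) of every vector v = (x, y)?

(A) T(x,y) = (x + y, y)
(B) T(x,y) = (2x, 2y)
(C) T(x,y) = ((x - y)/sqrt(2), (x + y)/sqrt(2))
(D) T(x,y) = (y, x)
D

A transformation preserves a norm if ||T(v)|| = ||v|| for every v; a single vector where the norm changes rules an option out.

(A) T(x,y) = (x + y, y): v = (1, 1) has norm max(|1|, |1|) = 1, but T(v) = (2, 1) has norm 2 -- not preserved.
(B) T(x,y) = (2x, 2y): v = (1, 0) has norm max(|1|, |0|) = 1, but T(v) = (2, 0) has norm 2 -- not preserved.
(C) T(x,y) = ((x - y)/sqrt(2), (x + y)/sqrt(2)): v = (1, 0) has norm max(|1|, |0|) = 1, but T(v) = (sqrt(2)/2, sqrt(2)/2) has norm sqrt(2)/2 -- not preserved.
(D) T(x,y) = (y, x): preserves the norm -- it only permutes the coordinates and/or flips signs, which leaves max(|x|, |y|) unchanged.

Therefore the answer is (D).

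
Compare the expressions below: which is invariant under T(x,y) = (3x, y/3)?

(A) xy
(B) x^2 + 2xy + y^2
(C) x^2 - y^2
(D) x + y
A

An expression E(x,y) is invariant under T if E(T(x,y)) = E(x,y). Here T(x,y) = (3x, y/3).
Substitute the transformed coordinates into each option and compare with the original:
(A) xy  ->  (3x)(y/3) = xy   [equals xy: invariant]
(B) x^2 + 2xy + y^2  ->  (3x)^2 + 2(3x)(y/3) + (y/3)^2 = 9x^2 + 2xy + y^2/9   [differs from x^2 + 2xy + y^2: not invariant]
(C) x^2 - y^2  ->  (3x)^2 - (y/3)^2 = 9x^2 - y^2/9   [differs from x^2 - y^2: not invariant]
(D) x + y  ->  (3x) + (y/3) = 3x + y/3   [differs from x + y: not invariant]

Only option (A), xy, is unchanged by the transformation.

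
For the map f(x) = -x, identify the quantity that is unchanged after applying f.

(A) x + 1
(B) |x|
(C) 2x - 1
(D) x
B

For f(x) = -x:
Applying f replaces x by -x. Since |-x| = |x|, the absolute value is unchanged by f, whereas x -> -x, 2x - 1 -> -2x - 1 and x + 1 -> -x + 1 all change.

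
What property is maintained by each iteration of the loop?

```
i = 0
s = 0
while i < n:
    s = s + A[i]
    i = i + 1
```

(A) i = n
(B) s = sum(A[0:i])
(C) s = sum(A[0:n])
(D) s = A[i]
B

A loop invariant must hold before the first iteration and be re-established by every execution of the body.

(B) s = sum(A[0:i]): Initially i = 0 and s = 0 = sum of the empty slice A[0:0]. If s = sum(A[0:i]) holds at the top of an iteration, the body sets s to sum(A[0:i]) + A[i] = sum(A[0:i+1]) and then i to i+1, so s = sum(A[0:i]) holds again. At exit i = n, giving s = sum(A[0:n]).

The other options fail:
(A) i = n: false initially (i = 0); it is the exit condition, not an invariant.
(C) s = sum(A[0:n]): false before the loop (s = 0, not the full sum) -- it only becomes true at exit.
(D) s = A[i]: after the first iteration s = A[0] but i = 1, so s = A[i] compares s with the wrong element (and fails in general).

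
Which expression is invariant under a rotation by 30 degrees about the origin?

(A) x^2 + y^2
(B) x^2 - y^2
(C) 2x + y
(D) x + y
A

A rotation by 30 degrees sends (x, y) to (sqrt(3)x/2 - y/2, x/2 + sqrt(3)y/2).
Substitute the transformed coordinates into each option and compare with the original:
(A) x^2 + y^2  ->  (sqrt(3)x/2 - y/2)^2 + (x/2 + sqrt(3)y/2)^2 = x^2 + y^2   [equals x^2 + y^2: invariant]
(B) x^2 - y^2  ->  (sqrt(3)x/2 - y/2)^2 - (x/2 + sqrt(3)y/2)^2 = x^2/2 - sqrt(3)xy - y^2/2   [differs from x^2 - y^2: not invariant]
(C) 2x + y  ->  2(sqrt(3)x/2 - y/2) + (x/2 + sqrt(3)y/2) = x/2 + sqrt(3)x - y + sqrt(3)y/2   [differs from 2x + y: not invariant]
(D) x + y  ->  (sqrt(3)x/2 - y/2) + (x/2 + sqrt(3)y/2) = x/2 + sqrt(3)x/2 - y/2 + sqrt(3)y/2   [differs from x + y: not invariant]

Only option (A), x^2 + y^2, is unchanged by the transformation.
Geometrically, x^2 + y^2 is the squared distance from the origin, which every rotation about the origin preserves.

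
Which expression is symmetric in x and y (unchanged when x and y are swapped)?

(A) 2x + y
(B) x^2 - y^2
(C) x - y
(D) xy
D

A symmetric expression is unchanged when the variables are permuted; here the transformation to test is the swap (x, y) -> (y, x).
Substitute the transformed coordinates into each option and compare with the original:
(A) 2x + y  ->  2(y) + (x) = x + 2y   [differs from 2x + y: not invariant]
(B) x^2 - y^2  ->  (y)^2 - (x)^2 = -x^2 + y^2   [differs from x^2 - y^2: not invariant]
(C) x - y  ->  (y) - (x) = -x + y   [differs from x - y: not invariant]
(D) xy  ->  (y)(x) = xy   [equals xy: invariant]

Only option (D), xy, is unchanged by the transformation.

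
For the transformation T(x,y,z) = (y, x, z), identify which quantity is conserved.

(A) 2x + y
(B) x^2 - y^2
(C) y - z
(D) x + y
D

Apply T(x,y,z) = (y, x, z) to each option, i.e. replace (x, y, z) by the transformed coordinates.
Substitute the transformed coordinates into each option and compare with the original:
(A) 2x + y  ->  2(y) + (x) = x + 2y   [differs from 2x + y: not invariant]
(B) x^2 - y^2  ->  (y)^2 - (x)^2 = -x^2 + y^2   [differs from x^2 - y^2: not invariant]
(C) y - z  ->  (x) - (z) = x - z   [differs from y - z: not invariant]
(D) x + y  ->  (y) + (x) = x + y   [equals x + y: invariant]

Only option (D), x + y, is unchanged by the transformation.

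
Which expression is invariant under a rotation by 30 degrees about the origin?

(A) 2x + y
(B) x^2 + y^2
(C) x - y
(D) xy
B

A rotation by 30 degrees sends (x, y) to (sqrt(3)x/2 - y/2, x/2 + sqrt(3)y/2).
Substitute the transformed coordinates into each option and compare with the original:
(A) 2x + y  ->  2(sqrt(3)x/2 - y/2) + (x/2 + sqrt(3)y/2) = x/2 + sqrt(3)x - y + sqrt(3)y/2   [differs from 2x + y: not invariant]
(B) x^2 + y^2  ->  (sqrt(3)x/2 - y/2)^2 + (x/2 + sqrt(3)y/2)^2 = x^2 + y^2   [equals x^2 + y^2: invariant]
(C) x - y  ->  (sqrt(3)x/2 - y/2) - (x/2 + sqrt(3)y/2) = -x/2 + sqrt(3)x/2 - sqrt(3)y/2 - y/2   [differs from x - y: not invariant]
(D) xy  ->  (sqrt(3)x/2 - y/2)(x/2 + sqrt(3)y/2) = sqrt(3)x^2/4 + xy/2 - sqrt(3)y^2/4   [differs from xy: not invariant]

Only option (B), x^2 + y^2, is unchanged by the transformation.
Geometrically, x^2 + y^2 is the squared distance from the origin, which every rotation about the origin preserves.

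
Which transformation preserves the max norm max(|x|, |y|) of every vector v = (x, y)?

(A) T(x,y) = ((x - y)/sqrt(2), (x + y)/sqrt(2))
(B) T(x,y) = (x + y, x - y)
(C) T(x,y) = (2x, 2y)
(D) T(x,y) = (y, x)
D

A transformation preserves a norm if ||T(v)|| = ||v|| for every v; a single vector where the norm changes rules an option out.

(A) T(x,y) = ((x - y)/sqrt(2), (x + y)/sqrt(2)): v = (1, 0) has norm max(|1|, |0|) = 1, but T(v) = (sqrt(2)/2, sqrt(2)/2) has norm sqrt(2)/2 -- not preserved.
(B) T(x,y) = (x + y, x - y): v = (1, 1) has norm max(|1|, |1|) = 1, but T(v) = (2, 0) has norm 2 -- not preserved.
(C) T(x,y) = (2x, 2y): v = (1, 0) has norm max(|1|, |0|) = 1, but T(v) = (2, 0) has norm 2 -- not preserved.
(D) T(x,y) = (y, x): preserves the norm -- it only permutes the coordinates and/or flips signs, which leaves max(|x|, |y|) unchanged.

Therefore the answer is (D).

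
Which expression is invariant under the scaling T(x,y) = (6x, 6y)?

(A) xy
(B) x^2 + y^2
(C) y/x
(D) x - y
C

Under the uniform scaling T(x,y) = (6x, 6y):
Substitute the transformed coordinates into each option and compare with the original:
(A) xy  ->  (6x)(6y) = 36xy   [differs from xy: not invariant]
(B) x^2 + y^2  ->  (6x)^2 + (6y)^2 = 36x^2 + 36y^2   [differs from x^2 + y^2: not invariant]
(C) y/x  ->  (6y)/(6x) = y/x   [equals y/x: invariant]
(D) x - y  ->  (6x) - (6y) = 6x - 6y   [differs from x - y: not invariant]

Only option (C), y/x, is unchanged by the transformation.
The common factor 6 cancels in a ratio of coordinates, while sums, products and sums of squares pick up factors of 6 or 36.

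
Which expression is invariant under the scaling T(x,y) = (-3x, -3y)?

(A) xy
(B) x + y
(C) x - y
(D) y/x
D

Under the uniform scaling T(x,y) = (-3x, -3y):
Substitute the transformed coordinates into each option and compare with the original:
(A) xy  ->  (-3x)(-3y) = 9xy   [differs from xy: not invariant]
(B) x + y  ->  (-3x) + (-3y) = -3x - 3y   [differs from x + y: not invariant]
(C) x - y  ->  (-3x) - (-3y) = -3x + 3y   [differs from x - y: not invariant]
(D) y/x  ->  (-3y)/(-3x) = y/x   [equals y/x: invariant]

Only option (D), y/x, is unchanged by the transformation.
The common factor -3 cancels in a ratio of coordinates, while sums, products and sums of squares pick up factors of -3 or 9.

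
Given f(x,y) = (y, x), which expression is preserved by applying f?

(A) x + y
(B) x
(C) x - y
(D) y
A

For f(x,y) = (y, x):
After applying f: x' = y, y' = x. So x' + y' = y + x = x + y.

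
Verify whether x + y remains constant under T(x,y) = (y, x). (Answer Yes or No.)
Yes

Substitute T(x,y) = (y, x) into the expression and compare with the original.

Original: x + y
After applying T: (y) + (x) = x + y

This is identical to the original x + y, so the expression is invariant.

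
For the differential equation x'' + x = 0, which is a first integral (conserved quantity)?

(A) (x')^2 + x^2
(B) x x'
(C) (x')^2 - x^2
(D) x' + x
A

A first integral I satisfies dI/dt = 0 along every solution. Differentiate each option and use the equation of motion:
(A) d/dt[(x')^2 + x^2] = 2x'x'' + 2x x' = 2x'(-x) + 2x x' = 0
(B) d/dt[x x'] = (x')^2 + x x'' = (x')^2 - x^2, not identically 0
(C) d/dt[(x')^2 - x^2] = 2x'x'' - 2x x' = -4x x', not identically 0
(D) d/dt[x' + x] = x'' + x' = -x + x', not identically 0

Only (A) has zero time-derivative. So the energy-like quantity (x')^2 + x^2 is the first integral.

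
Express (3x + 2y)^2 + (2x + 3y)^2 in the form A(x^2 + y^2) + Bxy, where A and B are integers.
13(x^2 + y^2) + 24xy

Expanding: (3x + 2y)^2 = 9x^2 + 12xy + 4y^2
(2x + 3y)^2 = 4x^2 + 12xy + 9y^2
Sum = (9+4)(x^2+y^2) + 24xy = 13(x^2 + y^2) + 24xy
This is symmetric in x and y.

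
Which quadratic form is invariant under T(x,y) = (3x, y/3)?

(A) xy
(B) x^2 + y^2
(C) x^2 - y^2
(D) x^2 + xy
A

T multiplies x by 3 and divides y by 3.
Substitute the transformed coordinates into each option and compare with the original:
(A) xy  ->  (3x)(y/3) = xy   [equals xy: invariant]
(B) x^2 + y^2  ->  (3x)^2 + (y/3)^2 = 9x^2 + y^2/9   [differs from x^2 + y^2: not invariant]
(C) x^2 - y^2  ->  (3x)^2 - (y/3)^2 = 9x^2 - y^2/9   [differs from x^2 - y^2: not invariant]
(D) x^2 + xy  ->  (3x)^2 + (3x)(y/3) = 9x^2 + xy   [differs from x^2 + xy: not invariant]

Only option (A), xy, is unchanged by the transformation.
The factors 3 and 1/3 cancel only in the pure product xy.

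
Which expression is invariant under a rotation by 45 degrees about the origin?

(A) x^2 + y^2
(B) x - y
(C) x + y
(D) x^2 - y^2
A

A rotation by 45 degrees sends (x, y) to (sqrt(2)x/2 - sqrt(2)y/2, sqrt(2)x/2 + sqrt(2)y/2).
Substitute the transformed coordinates into each option and compare with the original:
(A) x^2 + y^2  ->  (sqrt(2)x/2 - sqrt(2)y/2)^2 + (sqrt(2)x/2 + sqrt(2)y/2)^2 = x^2 + y^2   [equals x^2 + y^2: invariant]
(B) x - y  ->  (sqrt(2)x/2 - sqrt(2)y/2) - (sqrt(2)x/2 + sqrt(2)y/2) = -sqrt(2)y   [differs from x - y: not invariant]
(C) x + y  ->  (sqrt(2)x/2 - sqrt(2)y/2) + (sqrt(2)x/2 + sqrt(2)y/2) = sqrt(2)x   [differs from x + y: not invariant]
(D) x^2 - y^2  ->  (sqrt(2)x/2 - sqrt(2)y/2)^2 - (sqrt(2)x/2 + sqrt(2)y/2)^2 = -2xy   [differs from x^2 - y^2: not invariant]

Only option (A), x^2 + y^2, is unchanged by the transformation.
Geometrically, x^2 + y^2 is the squared distance from the origin, which every rotation about the origin preserves.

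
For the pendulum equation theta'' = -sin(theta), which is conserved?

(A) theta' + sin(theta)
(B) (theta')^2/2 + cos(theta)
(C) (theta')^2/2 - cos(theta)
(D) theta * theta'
C

A first integral I satisfies dI/dt = 0 along every solution. Differentiate each option and use the equation of motion:
(A) d/dt[theta' + sin(theta)] = theta'' + cos(theta) theta' = -sin(theta) + theta' cos(theta), not identically 0
(B) d/dt[(theta')^2/2 + cos(theta)] = theta' theta'' - sin(theta) theta' = -2 theta' sin(theta), not identically 0
(C) d/dt[(theta')^2/2 - cos(theta)] = theta' theta'' + sin(theta) theta' = theta'(-sin(theta)) + theta' sin(theta) = 0
(D) d/dt[theta * theta'] = (theta')^2 + theta theta'' = (theta')^2 - theta sin(theta), not identically 0

Only (C) has zero time-derivative. This is the total energy: kinetic (theta')^2/2 plus potential -cos(theta).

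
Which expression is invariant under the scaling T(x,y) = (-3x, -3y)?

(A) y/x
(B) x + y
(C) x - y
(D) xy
A

Under the uniform scaling T(x,y) = (-3x, -3y):
Substitute the transformed coordinates into each option and compare with the original:
(A) y/x  ->  (-3y)/(-3x) = y/x   [equals y/x: invariant]
(B) x + y  ->  (-3x) + (-3y) = -3x - 3y   [differs from x + y: not invariant]
(C) x - y  ->  (-3x) - (-3y) = -3x + 3y   [differs from x - y: not invariant]
(D) xy  ->  (-3x)(-3y) = 9xy   [differs from xy: not invariant]

Only option (A), y/x, is unchanged by the transformation.
The common factor -3 cancels in a ratio of coordinates, while sums, products and sums of squares pick up factors of -3 or 9.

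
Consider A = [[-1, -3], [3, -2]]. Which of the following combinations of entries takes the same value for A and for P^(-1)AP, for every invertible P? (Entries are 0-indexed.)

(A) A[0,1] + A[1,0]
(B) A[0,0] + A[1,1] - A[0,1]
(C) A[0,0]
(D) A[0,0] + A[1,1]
D

A[0,0] + A[1,1] is the trace of A. By the cyclic property of the trace, tr(P^(-1)AP) = tr(APP^(-1)) = tr(A), so it is the same for every matrix similar to A.

The other combinations are not similarity invariants. For example, take P = [[1, 1], [1, 2]] (det P = 1), so P^(-1) = [[2, -1], [-1, 1]] and
B = P^(-1)AP = [[-9, -13], [5, 6]].
Evaluating each option on A and on B:
(A) A[0,1] + A[1,0]: 0 for A, -8 for B -> changes
(B) A[0,0] + A[1,1] - A[0,1]: 0 for A, 10 for B -> changes
(C) A[0,0]: -1 for A, -9 for B -> changes
(D) A[0,0] + A[1,1]: -3 for A, -3 for B -> unchanged

Only (D) A[0,0] + A[1,1] = -3 survives (and it does so for every P, not just this one), so it is the invariant.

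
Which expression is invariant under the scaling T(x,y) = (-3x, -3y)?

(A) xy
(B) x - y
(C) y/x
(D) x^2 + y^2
C

Under the uniform scaling T(x,y) = (-3x, -3y):
Substitute the transformed coordinates into each option and compare with the original:
(A) xy  ->  (-3x)(-3y) = 9xy   [differs from xy: not invariant]
(B) x - y  ->  (-3x) - (-3y) = -3x + 3y   [differs from x - y: not invariant]
(C) y/x  ->  (-3y)/(-3x) = y/x   [equals y/x: invariant]
(D) x^2 + y^2  ->  (-3x)^2 + (-3y)^2 = 9x^2 + 9y^2   [differs from x^2 + y^2: not invariant]

Only option (C), y/x, is unchanged by the transformation.
The common factor -3 cancels in a ratio of coordinates, while sums, products and sums of squares pick up factors of -3 or 9.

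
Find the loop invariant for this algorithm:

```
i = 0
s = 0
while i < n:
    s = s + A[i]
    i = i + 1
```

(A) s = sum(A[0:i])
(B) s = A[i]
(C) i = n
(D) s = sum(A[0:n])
A

A loop invariant must hold before the first iteration and be re-established by every execution of the body.

(A) s = sum(A[0:i]): Initially i = 0 and s = 0 = sum of the empty slice A[0:0]. If s = sum(A[0:i]) holds at the top of an iteration, the body sets s to sum(A[0:i]) + A[i] = sum(A[0:i+1]) and then i to i+1, so s = sum(A[0:i]) holds again. At exit i = n, giving s = sum(A[0:n]).

The other options fail:
(B) s = A[i]: after the first iteration s = A[0] but i = 1, so s = A[i] compares s with the wrong element (and fails in general).
(C) i = n: false initially (i = 0); it is the exit condition, not an invariant.
(D) s = sum(A[0:n]): false before the loop (s = 0, not the full sum) -- it only becomes true at exit.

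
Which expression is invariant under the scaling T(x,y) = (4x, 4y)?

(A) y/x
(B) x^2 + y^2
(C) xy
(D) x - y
A

Under the uniform scaling T(x,y) = (4x, 4y):
Substitute the transformed coordinates into each option and compare with the original:
(A) y/x  ->  (4y)/(4x) = y/x   [equals y/x: invariant]
(B) x^2 + y^2  ->  (4x)^2 + (4y)^2 = 16x^2 + 16y^2   [differs from x^2 + y^2: not invariant]
(C) xy  ->  (4x)(4y) = 16xy   [differs from xy: not invariant]
(D) x - y  ->  (4x) - (4y) = 4x - 4y   [differs from x - y: not invariant]

Only option (A), y/x, is unchanged by the transformation.
The common factor 4 cancels in a ratio of coordinates, while sums, products and sums of squares pick up factors of 4 or 16.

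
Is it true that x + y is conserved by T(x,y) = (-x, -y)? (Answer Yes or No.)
No

Substitute T(x,y) = (-x, -y) into the expression and compare with the original.

Original: x + y
After applying T: (-x) + (-y) = -x - y

This differs from the original x + y (difference: -2x - 2y), so the expression is NOT invariant.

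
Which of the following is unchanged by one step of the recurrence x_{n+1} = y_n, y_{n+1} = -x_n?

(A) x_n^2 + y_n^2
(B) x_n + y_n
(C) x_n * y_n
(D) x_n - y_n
A

For the recurrence x_{n+1} = y_n, y_{n+1} = -x_n:

x_{n+1}^2 + y_{n+1}^2 = y_n^2 + (-x_n)^2 = x_n^2 + y_n^2
The sum of squares is conserved (like energy in a harmonic oscillator).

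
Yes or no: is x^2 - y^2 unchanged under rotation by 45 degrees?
No

Applying rotation by 45 degrees: x' = x*cos(45 degrees) - y*sin(45 degrees) = sqrt(2)x/2 - sqrt(2)y/2, y' = x*sin(45 degrees) + y*cos(45 degrees) = sqrt(2)x/2 + sqrt(2)y/2

Substituting into x^2 - y^2:
(sqrt(2)x/2 - sqrt(2)y/2)^2 - (sqrt(2)x/2 + sqrt(2)y/2)^2
= -2xy

This differs from the original expression x^2 - y^2, so it is NOT invariant.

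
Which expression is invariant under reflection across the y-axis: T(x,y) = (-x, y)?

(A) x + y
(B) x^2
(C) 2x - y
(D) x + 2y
B

The map is reflection across the y-axis: T(x,y) = (-x, y).
Substitute the transformed coordinates into each option and compare with the original:
(A) x + y  ->  (-x) + (y) = -x + y   [differs from x + y: not invariant]
(B) x^2  ->  (-x)^2 = x^2   [equals x^2: invariant]
(C) 2x - y  ->  2(-x) - (y) = -2x - y   [differs from 2x - y: not invariant]
(D) x + 2y  ->  (-x) + 2(y) = -x + 2y   [differs from x + 2y: not invariant]

Only option (B), x^2, is unchanged by the transformation.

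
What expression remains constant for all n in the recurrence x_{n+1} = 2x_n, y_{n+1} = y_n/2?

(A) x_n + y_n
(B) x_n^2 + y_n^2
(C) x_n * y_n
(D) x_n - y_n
C

For the recurrence x_{n+1} = 2x_n, y_{n+1} = y_n/2:

x_{n+1} * y_{n+1} = (2x_n) * (y_n/2) = x_n * y_n
The product is conserved.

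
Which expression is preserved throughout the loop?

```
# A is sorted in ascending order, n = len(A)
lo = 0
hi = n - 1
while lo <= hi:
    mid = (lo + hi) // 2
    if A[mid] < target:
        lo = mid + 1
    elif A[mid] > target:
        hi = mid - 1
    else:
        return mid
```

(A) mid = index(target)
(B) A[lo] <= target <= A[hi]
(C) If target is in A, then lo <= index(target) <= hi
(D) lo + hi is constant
C

A loop invariant must hold before the first iteration and be re-established by every execution of the body.

(C) If target is in A, then lo <= index(target) <= hi: Before the loop [lo, hi] = [0, n-1] covers every index. When A[mid] < target, sortedness puts target strictly to the right of mid, so setting lo = mid + 1 keeps index(target) in [lo, hi]; symmetrically for hi = mid - 1. Hence 'if target is in A then lo <= index(target) <= hi' holds after every iteration, and when lo > hi it proves target is absent.

The other options fail:
(A) mid = index(target): mid is just the current probe; it equals index(target) only on the iteration that returns.
(B) A[lo] <= target <= A[hi]: fails when target is not in A (e.g. target < A[0] already violates it before the loop), so it is not maintained in general.
(D) lo + hi is constant: each iteration moves exactly one of lo, hi, so lo + hi changes (e.g. 0 + (n-1) becomes (mid+1) + (n-1)).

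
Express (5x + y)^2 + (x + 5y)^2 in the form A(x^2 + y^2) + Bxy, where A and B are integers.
26(x^2 + y^2) + 20xy

Expanding: (5x + y)^2 = 25x^2 + 10xy + y^2
(x + 5y)^2 = x^2 + 10xy + 25y^2
Sum = (25+1)(x^2+y^2) + 20xy = 26(x^2 + y^2) + 20xy
This is symmetric in x and y.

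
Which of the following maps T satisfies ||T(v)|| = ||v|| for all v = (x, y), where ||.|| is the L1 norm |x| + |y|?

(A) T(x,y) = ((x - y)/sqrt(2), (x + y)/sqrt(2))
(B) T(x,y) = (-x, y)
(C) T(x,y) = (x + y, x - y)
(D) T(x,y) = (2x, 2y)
B

A transformation preserves a norm if ||T(v)|| = ||v|| for every v; a single vector where the norm changes rules an option out.

(A) T(x,y) = ((x - y)/sqrt(2), (x + y)/sqrt(2)): v = (1, 0) has norm |1| + |0| = 1, but T(v) = (sqrt(2)/2, sqrt(2)/2) has norm sqrt(2) -- not preserved.
(B) T(x,y) = (-x, y): preserves the norm -- it only permutes the coordinates and/or flips signs, which leaves |x| + |y| unchanged.
(C) T(x,y) = (x + y, x - y): v = (1, 0) has norm |1| + |0| = 1, but T(v) = (1, 1) has norm 2 -- not preserved.
(D) T(x,y) = (2x, 2y): v = (1, 0) has norm |1| + |0| = 1, but T(v) = (2, 0) has norm 2 -- not preserved.

Therefore the answer is (B).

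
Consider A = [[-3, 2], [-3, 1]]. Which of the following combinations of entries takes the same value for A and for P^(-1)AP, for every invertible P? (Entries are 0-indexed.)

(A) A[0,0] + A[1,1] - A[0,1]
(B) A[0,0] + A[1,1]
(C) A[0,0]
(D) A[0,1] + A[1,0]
B

A[0,0] + A[1,1] is the trace of A. By the cyclic property of the trace, tr(P^(-1)AP) = tr(APP^(-1)) = tr(A), so it is the same for every matrix similar to A.

The other combinations are not similarity invariants. For example, take P = [[1, 2], [0, 1]] (det P = 1), so P^(-1) = [[1, -2], [0, 1]] and
B = P^(-1)AP = [[3, 6], [-3, -5]].
Evaluating each option on A and on B:
(A) A[0,0] + A[1,1] - A[0,1]: -4 for A, -8 for B -> changes
(B) A[0,0] + A[1,1]: -2 for A, -2 for B -> unchanged
(C) A[0,0]: -3 for A, 3 for B -> changes
(D) A[0,1] + A[1,0]: -1 for A, 3 for B -> changes

Only (B) A[0,0] + A[1,1] = -2 survives (and it does so for every P, not just this one), so it is the invariant.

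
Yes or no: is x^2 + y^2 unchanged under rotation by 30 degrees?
Yes

Applying rotation by 30 degrees: x' = x*cos(30 degrees) - y*sin(30 degrees) = sqrt(3)x/2 - y/2, y' = x*sin(30 degrees) + y*cos(30 degrees) = x/2 + sqrt(3)y/2

Substituting into x^2 + y^2:
(sqrt(3)x/2 - y/2)^2 + (x/2 + sqrt(3)y/2)^2
= x^2 + y^2

This equals the original expression x^2 + y^2, so it IS invariant.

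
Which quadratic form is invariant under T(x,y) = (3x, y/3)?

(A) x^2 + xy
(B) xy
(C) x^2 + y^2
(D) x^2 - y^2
B

T multiplies x by 3 and divides y by 3.
Substitute the transformed coordinates into each option and compare with the original:
(A) x^2 + xy  ->  (3x)^2 + (3x)(y/3) = 9x^2 + xy   [differs from x^2 + xy: not invariant]
(B) xy  ->  (3x)(y/3) = xy   [equals xy: invariant]
(C) x^2 + y^2  ->  (3x)^2 + (y/3)^2 = 9x^2 + y^2/9   [differs from x^2 + y^2: not invariant]
(D) x^2 - y^2  ->  (3x)^2 - (y/3)^2 = 9x^2 - y^2/9   [differs from x^2 - y^2: not invariant]

Only option (B), xy, is unchanged by the transformation.
The factors 3 and 1/3 cancel only in the pure product xy.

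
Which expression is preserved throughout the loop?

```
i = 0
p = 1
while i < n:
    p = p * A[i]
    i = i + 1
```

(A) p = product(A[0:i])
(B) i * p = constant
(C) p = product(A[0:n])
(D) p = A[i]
A

A loop invariant must hold before the first iteration and be re-established by every execution of the body.

(A) p = product(A[0:i]): Initially i = 0 and p = 1 = product of the empty slice A[0:0]. If p = product(A[0:i]) holds at the top of an iteration, the body sets p to product(A[0:i]) * A[i] = product(A[0:i+1]) and then i to i+1, so the property is restored. At exit i = n, giving p = product(A[0:n]).

The other options fail:
(B) i * p = constant: initially i * p = 0, but after one iteration it is 1 * A[0], which is nonzero in general.
(C) p = product(A[0:n]): false before the loop (p = 1, not the full product) -- it only becomes true at exit.
(D) p = A[i]: after the first iteration p = A[0] but i = 1; in general p is a product of several elements, not a single one.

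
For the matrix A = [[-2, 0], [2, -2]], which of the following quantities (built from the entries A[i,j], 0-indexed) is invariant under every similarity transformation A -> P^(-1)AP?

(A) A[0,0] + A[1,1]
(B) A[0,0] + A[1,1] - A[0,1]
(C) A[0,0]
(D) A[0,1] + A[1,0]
A

A[0,0] + A[1,1] is the trace of A. By the cyclic property of the trace, tr(P^(-1)AP) = tr(APP^(-1)) = tr(A), so it is the same for every matrix similar to A.

The other combinations are not similarity invariants. For example, take P = [[1, 2], [0, 1]] (det P = 1), so P^(-1) = [[1, -2], [0, 1]] and
B = P^(-1)AP = [[-6, -8], [2, 2]].
Evaluating each option on A and on B:
(A) A[0,0] + A[1,1]: -4 for A, -4 for B -> unchanged
(B) A[0,0] + A[1,1] - A[0,1]: -4 for A, 4 for B -> changes
(C) A[0,0]: -2 for A, -6 for B -> changes
(D) A[0,1] + A[1,0]: 2 for A, -6 for B -> changes

Only (A) A[0,0] + A[1,1] = -4 survives (and it does so for every P, not just this one), so it is the invariant.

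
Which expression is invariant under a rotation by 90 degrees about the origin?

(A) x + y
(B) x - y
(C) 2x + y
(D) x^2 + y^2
D

A rotation by 90 degrees sends (x, y) to (-y, x).
Substitute the transformed coordinates into each option and compare with the original:
(A) x + y  ->  (-y) + (x) = x - y   [differs from x + y: not invariant]
(B) x - y  ->  (-y) - (x) = -x - y   [differs from x - y: not invariant]
(C) 2x + y  ->  2(-y) + (x) = x - 2y   [differs from 2x + y: not invariant]
(D) x^2 + y^2  ->  (-y)^2 + (x)^2 = x^2 + y^2   [equals x^2 + y^2: invariant]

Only option (D), x^2 + y^2, is unchanged by the transformation.
Geometrically, x^2 + y^2 is the squared distance from the origin, which every rotation about the origin preserves.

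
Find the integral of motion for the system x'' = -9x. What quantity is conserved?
E = (x')^2 + 9x^2

Multiply the equation by x':
x' * x'' = -9x * x'
The left side is d/dt[(x')^2/2] and the right side is d/dt[-9x^2/2], so
d/dt[(x')^2/2 + 9x^2/2] = 0, i.e. (x')^2/2 + 9x^2/2 = constant.
Multiplying by 2, the integral of motion is E = (x')^2 + 9x^2.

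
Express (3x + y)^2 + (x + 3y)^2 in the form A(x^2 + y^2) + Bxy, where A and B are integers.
10(x^2 + y^2) + 12xy

Expanding: (3x + y)^2 = 9x^2 + 6xy + y^2
(x + 3y)^2 = x^2 + 6xy + 9y^2
Sum = (9+1)(x^2+y^2) + 12xy = 10(x^2 + y^2) + 12xy
This is symmetric in x and y.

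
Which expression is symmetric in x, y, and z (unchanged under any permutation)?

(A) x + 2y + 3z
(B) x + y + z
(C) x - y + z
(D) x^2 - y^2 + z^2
B

A symmetric expression is unchanged when the variables are permuted; here the transformation to test is the swap (x, y) -> (y, x).
A symmetric expression must survive every permutation; the single swap x <-> y already eliminates the distractors, and the keyed expression is also unchanged by x <-> z and y <-> z (each variable enters it in exactly the same way).
Substitute the transformed coordinates into each option and compare with the original:
(A) x + 2y + 3z  ->  (y) + 2(x) + 3z = 2x + y + 3z   [differs from x + 2y + 3z: not invariant]
(B) x + y + z  ->  (y) + (x) + z = x + y + z   [equals x + y + z: invariant]
(C) x - y + z  ->  (y) - (x) + z = -x + y + z   [differs from x - y + z: not invariant]
(D) x^2 - y^2 + z^2  ->  (y)^2 - (x)^2 + z^2 = -x^2 + y^2 + z^2   [differs from x^2 - y^2 + z^2: not invariant]

Only option (B), x + y + z, is unchanged by the transformation.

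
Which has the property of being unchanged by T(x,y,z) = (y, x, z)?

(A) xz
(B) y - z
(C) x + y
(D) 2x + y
C

Apply T(x,y,z) = (y, x, z) to each option, i.e. replace (x, y, z) by the transformed coordinates.
Substitute the transformed coordinates into each option and compare with the original:
(A) xz  ->  (y)(z) = yz   [differs from xz: not invariant]
(B) y - z  ->  (x) - (z) = x - z   [differs from y - z: not invariant]
(C) x + y  ->  (y) + (x) = x + y   [equals x + y: invariant]
(D) 2x + y  ->  2(y) + (x) = x + 2y   [differs from 2x + y: not invariant]

Only option (C), x + y, is unchanged by the transformation.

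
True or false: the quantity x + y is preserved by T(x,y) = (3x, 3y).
False

Substitute T(x,y) = (3x, 3y) into the expression and compare with the original.

Original: x + y
After applying T: (3x) + (3y) = 3x + 3y

This differs from the original x + y (difference: 2x + 2y), so the expression is NOT invariant.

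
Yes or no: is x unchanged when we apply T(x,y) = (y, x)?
No

Substitute T(x,y) = (y, x) into the expression and compare with the original.

Original: x
After applying T: (y) = y

This differs from the original x (difference: -x + y), so the expression is NOT invariant.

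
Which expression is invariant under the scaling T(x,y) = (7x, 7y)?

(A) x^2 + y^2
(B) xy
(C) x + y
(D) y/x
D

Under the uniform scaling T(x,y) = (7x, 7y):
Substitute the transformed coordinates into each option and compare with the original:
(A) x^2 + y^2  ->  (7x)^2 + (7y)^2 = 49x^2 + 49y^2   [differs from x^2 + y^2: not invariant]
(B) xy  ->  (7x)(7y) = 49xy   [differs from xy: not invariant]
(C) x + y  ->  (7x) + (7y) = 7x + 7y   [differs from x + y: not invariant]
(D) y/x  ->  (7y)/(7x) = y/x   [equals y/x: invariant]

Only option (D), y/x, is unchanged by the transformation.
The common factor 7 cancels in a ratio of coordinates, while sums, products and sums of squares pick up factors of 7 or 49.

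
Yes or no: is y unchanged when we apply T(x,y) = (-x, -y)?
No

Substitute T(x,y) = (-x, -y) into the expression and compare with the original.

Original: y
After applying T: (-y) = -y

This differs from the original y (difference: -2y), so the expression is NOT invariant.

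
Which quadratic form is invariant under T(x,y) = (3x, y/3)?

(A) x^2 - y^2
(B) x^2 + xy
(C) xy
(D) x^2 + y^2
C

T multiplies x by 3 and divides y by 3.
Substitute the transformed coordinates into each option and compare with the original:
(A) x^2 - y^2  ->  (3x)^2 - (y/3)^2 = 9x^2 - y^2/9   [differs from x^2 - y^2: not invariant]
(B) x^2 + xy  ->  (3x)^2 + (3x)(y/3) = 9x^2 + xy   [differs from x^2 + xy: not invariant]
(C) xy  ->  (3x)(y/3) = xy   [equals xy: invariant]
(D) x^2 + y^2  ->  (3x)^2 + (y/3)^2 = 9x^2 + y^2/9   [differs from x^2 + y^2: not invariant]

Only option (C), xy, is unchanged by the transformation.
The factors 3 and 1/3 cancel only in the pure product xy.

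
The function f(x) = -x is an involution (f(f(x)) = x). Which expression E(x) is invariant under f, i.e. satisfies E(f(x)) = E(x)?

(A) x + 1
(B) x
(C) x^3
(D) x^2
D

Replace x by f(x) = -x in each option and simplify. As a quick numerical cross-check, also compare E(5) with E(f(5)) = E(-5).

(A) x + 1  ->  (-x) + 1 = 1 - x; check: E(5) = 6 but E(-5) = -4.   [not invariant]
(B) x  ->  (-x) = -x; check: E(5) = 5 but E(-5) = -5.   [not invariant]
(C) x^3  ->  (-x)^3 = -x^3; check: E(5) = 125 but E(-5) = -125.   [not invariant]
(D) x^2  ->  (-x)^2, which simplifies back to x^2; check: E(5) = 25, E(-5) = 25.   [invariant]

Only (D) is unchanged. E is symmetric under swapping x with f(x) = -x, which is exactly what an involution does.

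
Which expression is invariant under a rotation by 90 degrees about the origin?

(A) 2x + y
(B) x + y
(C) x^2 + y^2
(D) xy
C

A rotation by 90 degrees sends (x, y) to (-y, x).
Substitute the transformed coordinates into each option and compare with the original:
(A) 2x + y  ->  2(-y) + (x) = x - 2y   [differs from 2x + y: not invariant]
(B) x + y  ->  (-y) + (x) = x - y   [differs from x + y: not invariant]
(C) x^2 + y^2  ->  (-y)^2 + (x)^2 = x^2 + y^2   [equals x^2 + y^2: invariant]
(D) xy  ->  (-y)(x) = -xy   [differs from xy: not invariant]

Only option (C), x^2 + y^2, is unchanged by the transformation.
Geometrically, x^2 + y^2 is the squared distance from the origin, which every rotation about the origin preserves.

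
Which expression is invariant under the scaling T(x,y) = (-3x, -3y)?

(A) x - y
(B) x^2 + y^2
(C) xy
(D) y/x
D

Under the uniform scaling T(x,y) = (-3x, -3y):
Substitute the transformed coordinates into each option and compare with the original:
(A) x - y  ->  (-3x) - (-3y) = -3x + 3y   [differs from x - y: not invariant]
(B) x^2 + y^2  ->  (-3x)^2 + (-3y)^2 = 9x^2 + 9y^2   [differs from x^2 + y^2: not invariant]
(C) xy  ->  (-3x)(-3y) = 9xy   [differs from xy: not invariant]
(D) y/x  ->  (-3y)/(-3x) = y/x   [equals y/x: invariant]

Only option (D), y/x, is unchanged by the transformation.
The common factor -3 cancels in a ratio of coordinates, while sums, products and sums of squares pick up factors of -3 or 9.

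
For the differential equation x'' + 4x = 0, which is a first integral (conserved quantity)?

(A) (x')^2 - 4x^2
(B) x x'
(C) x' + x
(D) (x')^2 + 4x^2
D

A first integral I satisfies dI/dt = 0 along every solution. Differentiate each option and use the equation of motion:
(A) d/dt[(x')^2 - 4x^2] = 2x'x'' - 8x x' = -16x x', not identically 0
(B) d/dt[x x'] = (x')^2 + x x'' = (x')^2 - 4x^2, not identically 0
(C) d/dt[x' + x] = x'' + x' = -4x + x', not identically 0
(D) d/dt[(x')^2 + 4x^2] = 2x'x'' + 8x x' = 2x'(-4x) + 8x x' = 0

Only (D) has zero time-derivative. So the energy-like quantity (x')^2 + 4x^2 is the first integral.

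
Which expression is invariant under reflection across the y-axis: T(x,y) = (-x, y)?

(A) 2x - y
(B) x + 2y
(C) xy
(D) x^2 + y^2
D

The map is reflection across the y-axis: T(x,y) = (-x, y).
Substitute the transformed coordinates into each option and compare with the original:
(A) 2x - y  ->  2(-x) - (y) = -2x - y   [differs from 2x - y: not invariant]
(B) x + 2y  ->  (-x) + 2(y) = -x + 2y   [differs from x + 2y: not invariant]
(C) xy  ->  (-x)(y) = -xy   [differs from xy: not invariant]
(D) x^2 + y^2  ->  (-x)^2 + (y)^2 = x^2 + y^2   [equals x^2 + y^2: invariant]

Only option (D), x^2 + y^2, is unchanged by the transformation.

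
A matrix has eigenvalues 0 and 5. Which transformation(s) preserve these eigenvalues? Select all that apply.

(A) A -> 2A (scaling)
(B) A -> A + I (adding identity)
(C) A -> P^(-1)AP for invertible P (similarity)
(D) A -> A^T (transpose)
C and D

Eigenvalues are preserved by:
1. Similarity transformations: A -> P^(-1)AP (same characteristic polynomial)
2. Transpose: A^T has the same eigenvalues as A

Eigenvalues are NOT preserved by:
- Adding identity: eigenvalues become 0+1, 5+1
- Scaling: eigenvalues become 0, 10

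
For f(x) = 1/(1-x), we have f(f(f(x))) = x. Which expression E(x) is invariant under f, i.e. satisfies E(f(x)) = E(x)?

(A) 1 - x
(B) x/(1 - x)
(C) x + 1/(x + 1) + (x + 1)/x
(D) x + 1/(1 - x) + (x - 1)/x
D

Replace x by f(x) = 1/(1 - x) in each option and simplify. As a quick numerical cross-check, also compare E(3) with E(f(3)) = E(-1/2).

(A) 1 - x  ->  1 - (1/(1 - x)) = x/(x - 1); check: E(3) = -2 but E(-1/2) = 3/2.   [not invariant]
(B) x/(1 - x)  ->  (1/(1 - x))/(1 - (1/(1 - x))) = -1/x; check: E(3) = -3/2 but E(-1/2) = -1/3.   [not invariant]
(C) x + 1/(x + 1) + (x + 1)/x  ->  (1/(1 - x)) + 1/((1/(1 - x)) + 1) + ((1/(1 - x)) + 1)/(1/(1 - x)) = (-x^3 + 6x^2 - 11x + 7)/(x^2 - 3x + 2); check: E(3) = 55/12 but E(-1/2) = 1/2.   [not invariant]
(D) x + 1/(1 - x) + (x - 1)/x  ->  (1/(1 - x)) + 1/(1 - (1/(1 - x))) + ((1/(1 - x)) - 1)/(1/(1 - x)), which simplifies back to x + 1/(1 - x) + (x - 1)/x; check: E(3) = 19/6, E(-1/2) = 19/6.   [invariant]

Only (D) is unchanged. Indeed f(f(x)) = 1/(1 - 1/(1-x)) = (1-x)/(-x) = (x-1)/x, so E(x) = x + f(x) + f(f(x)) is the sum over the whole 3-cycle; applying f just permutes the three terms cyclically (x -> f(x) -> f(f(x)) -> x), leaving the sum unchanged.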